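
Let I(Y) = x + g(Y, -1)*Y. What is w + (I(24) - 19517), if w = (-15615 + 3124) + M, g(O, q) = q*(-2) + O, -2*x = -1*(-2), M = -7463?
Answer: -38848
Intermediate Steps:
x = -1 (x = -(-1)*(-2)/2 = -½*2 = -1)
g(O, q) = O - 2*q (g(O, q) = -2*q + O = O - 2*q)
w = -19954 (w = (-15615 + 3124) - 7463 = -12491 - 7463 = -19954)
I(Y) = -1 + Y*(2 + Y) (I(Y) = -1 + (Y - 2*(-1))*Y = -1 + (Y + 2)*Y = -1 + (2 + Y)*Y = -1 + Y*(2 + Y))
w + (I(24) - 19517) = -19954 + ((-1 + 24*(2 + 24)) - 19517) = -19954 + ((-1 + 24*26) - 19517) = -19954 + ((-1 + 624) - 19517) = -19954 + (623 - 19517) = -19954 - 18894 = -38848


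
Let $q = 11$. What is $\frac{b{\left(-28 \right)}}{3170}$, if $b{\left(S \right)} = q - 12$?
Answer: $- \frac{1}{3170} \approx -0.00031546$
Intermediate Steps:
$b{\left(S \right)} = -1$ ($b{\left(S \right)} = 11 - 12 = -1$)
$\frac{b{\left(-28 \right)}}{3170} = - \frac{1}{3170}$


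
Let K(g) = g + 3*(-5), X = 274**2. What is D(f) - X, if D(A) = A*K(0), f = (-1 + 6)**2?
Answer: -75451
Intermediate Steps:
X = 75076
K(g) = -15 + g (K(g) = g - 15 = -15 + g)
f = 25 (f = 5**2 = 25)
D(A) = -15*A (D(A) = A*(-15 + 0) = A*(-15) = -15*A)
D(f) - X = -15*25 - 1*75076 = -375 - 75076 = -75451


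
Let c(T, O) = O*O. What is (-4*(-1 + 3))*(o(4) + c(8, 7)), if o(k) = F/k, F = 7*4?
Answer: -448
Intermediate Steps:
c(T, O) = O²
F = 28
o(k) = 28/k
(-4*(-1 + 3))*(o(4) + c(8, 7)) = (-4*(-1 + 3))*(28/4 + 7²) = (-4*2)*(28*(¼) + 49) = -8*(7 + 49) = -8*56 = -448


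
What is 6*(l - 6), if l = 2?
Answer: -24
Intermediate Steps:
6*(l - 6) = 6*(2 - 6) = 6*(-4) = -24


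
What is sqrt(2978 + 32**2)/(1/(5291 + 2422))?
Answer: 7713*sqrt(4002) ≈ 4.8794e+5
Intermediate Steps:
sqrt(2978 + 32**2)/(1/(5291 + 2422)) = sqrt(2978 + 1024)/(1/7713) = sqrt(4002)/(1/7713) = sqrt(4002)*7713 = 7713*sqrt(4002)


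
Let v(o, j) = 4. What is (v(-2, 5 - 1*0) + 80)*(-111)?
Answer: -9324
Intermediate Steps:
(v(-2, 5 - 1*0) + 80)*(-111) = (4 + 80)*(-111) = 84*(-111) = -9324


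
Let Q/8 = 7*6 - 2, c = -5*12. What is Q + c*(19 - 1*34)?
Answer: 1220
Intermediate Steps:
c = -60
Q = 320 (Q = 8*(7*6 - 2) = 8*(42 - 2) = 8*40 = 320)
Q + c*(19 - 1*34) = 320 - 60*(19 - 1*34) = 320 - 60*(19 - 34) = 320 - 60*(-15) = 320 + 900 = 1220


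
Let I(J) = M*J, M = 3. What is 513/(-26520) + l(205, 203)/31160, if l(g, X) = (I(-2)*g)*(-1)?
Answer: 3381/167960 ≈ 0.020130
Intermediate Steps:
I(J) = 3*J
l(g, X) = 6*g (l(g, X) = ((3*(-2))*g)*(-1) = -6*g*(-1) = 6*g)
513/(-26520) + l(205, 203)/31160 = 513/(-26520) + (6*205)/31160 = 513*(-1/26520) + 1230*(1/31160) = -171/8840 + 3/76 = 3381/167960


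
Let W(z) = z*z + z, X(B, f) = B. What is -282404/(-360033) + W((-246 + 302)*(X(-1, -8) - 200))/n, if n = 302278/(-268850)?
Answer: -6131291088862978844/54415027587 ≈ -1.1268e+8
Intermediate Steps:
n = -151139/134425 (n = 302278*(-1/268850) = -151139/134425 ≈ -1.1243)
W(z) = z + z² (W(z) = z² + z = z + z²)
-282404/(-360033) + W((-246 + 302)*(X(-1, -8) - 200))/n = -282404/(-360033) + (((-246 + 302)*(-1 - 200))*(1 + (-246 + 302)*(-1 - 200)))/(-151139/134425) = -282404*(-1/360033) + ((56*(-201))*(1 + 56*(-201)))*(-134425/151139) = 282404/360033 - 11256*(1 - 11256)*(-134425/151139) = 282404/360033 - 11256*(-11255)*(-134425/151139) = 282404/360033 + 126686280*(-134425/151139) = 282404/360033 - 17029803189000/151139 = -6131291088862978844/54415027587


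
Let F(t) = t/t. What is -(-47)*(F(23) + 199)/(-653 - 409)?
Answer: -4700/531 ≈ -8.8512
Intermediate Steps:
F(t) = 1
-(-47)*(F(23) + 199)/(-653 - 409) = -(-47)*(1 + 199)/(-653 - 409) = -(-47)*200/(-1062) = -(-47)*200*(-1/1062) = -(-47)*(-100)/531 = -47*100/531 = -4700/531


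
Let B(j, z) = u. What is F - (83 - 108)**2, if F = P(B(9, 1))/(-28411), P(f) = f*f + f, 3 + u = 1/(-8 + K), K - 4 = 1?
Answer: -159811945/255699 ≈ -625.00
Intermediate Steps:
K = 5 (K = 4 + 1 = 5)
u = -10/3 (u = -3 + 1/(-8 + 5) = -3 + 1/(-3) = -3 - 1/3 = -10/3 ≈ -3.3333)
B(j, z) = -10/3
P(f) = f + f**2 (P(f) = f**2 + f = f + f**2)
F = -70/255699 (F = -10*(1 - 10/3)/3/(-28411) = -10/3*(-7/3)*(-1/28411) = (70/9)*(-1/28411) = -70/255699 ≈ -0.00027376)
F - (83 - 108)**2 = -70/255699 - (83 - 108)**2 = -70/255699 - 1*(-25)**2 = -70/255699 - 1*625 = -70/255699 - 625 = -159811945/255699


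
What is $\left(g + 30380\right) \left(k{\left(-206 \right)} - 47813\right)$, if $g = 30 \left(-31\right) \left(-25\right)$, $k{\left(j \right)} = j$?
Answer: $-2575258970$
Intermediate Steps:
$g = 23250$ ($g = \left(-930\right) \left(-25\right) = 23250$)
$\left(g + 30380\right) \left(k{\left(-206 \right)} - 47813\right) = \left(23250 + 30380\right) \left(-206 - 47813\right) = 53630 \left(-48019\right) = -2575258970$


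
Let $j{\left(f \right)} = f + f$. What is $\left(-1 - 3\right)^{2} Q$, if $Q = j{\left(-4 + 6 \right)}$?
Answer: $64$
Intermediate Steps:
$j{\left(f \right)} = 2 f$
$Q = 4$ ($Q = 2 \left(-4 + 6\right) = 2 \cdot 2 = 4$)
$\left(-1 - 3\right)^{2} Q = \left(-1 - 3\right)^{2} \cdot 4 = \left(-4\right)^{2} \cdot 4 = 16 \cdot 4 = 64$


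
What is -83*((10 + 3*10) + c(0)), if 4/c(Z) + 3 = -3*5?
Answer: -29714/9 ≈ -3301.6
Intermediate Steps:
c(Z) = -2/9 (c(Z) = 4/(-3 - 3*5) = 4/(-3 - 15) = 4/(-18) = 4*(-1/18) = -2/9)
-83*((10 + 3*10) + c(0)) = -83*((10 + 3*10) - 2/9) = -83*((10 + 30) - 2/9) = -83*(40 - 2/9) = -83*358/9 = -29714/9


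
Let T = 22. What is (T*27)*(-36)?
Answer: -21384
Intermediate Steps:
(T*27)*(-36) = (22*27)*(-36) = 594*(-36) = -21384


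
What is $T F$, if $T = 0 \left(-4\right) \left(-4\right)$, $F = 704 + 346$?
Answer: $0$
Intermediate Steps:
$F = 1050$
$T = 0$ ($T = 0 \left(-4\right) = 0$)
$T F = 0 \cdot 1050 = 0$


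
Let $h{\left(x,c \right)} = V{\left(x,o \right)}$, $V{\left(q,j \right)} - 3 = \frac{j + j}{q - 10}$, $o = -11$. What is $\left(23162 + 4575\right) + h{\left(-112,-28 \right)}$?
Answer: $\frac{1692151}{61} \approx 27740.0$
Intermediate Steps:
$V{\left(q,j \right)} = 3 + \frac{2 j}{-10 + q}$ ($V{\left(q,j \right)} = 3 + \frac{j + j}{q - 10} = 3 + \frac{2 j}{-10 + q}$)
$h{\left(x,c \right)} = \frac{-52 + 3 x}{-10 + x}$ ($h{\left(x,c \right)} = \frac{-30 + 2 \left(-11\right) + 3 x}{-10 + x} = \frac{-30 - 22 + 3 x}{-10 + x} = \frac{-52 + 3 x}{-10 + x}$)
$\left(23162 + 4575\right) + h{\left(-112,-28 \right)} = \left(23162 + 4575\right) + \frac{-52 + 3 \left(-112\right)}{-10 - 112} = 27737 + \frac{-52 - 336}{-122} = 27737 - - \frac{194}{61} = 27737 + \frac{194}{61} = \frac{1692151}{61}$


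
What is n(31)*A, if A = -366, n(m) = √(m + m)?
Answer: -366*√62 ≈ -2881.9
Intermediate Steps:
n(m) = √2*√m (n(m) = √(2*m) = √2*√m)
n(31)*A = (√2*√31)*(-366) = √62*(-366) = -366*√62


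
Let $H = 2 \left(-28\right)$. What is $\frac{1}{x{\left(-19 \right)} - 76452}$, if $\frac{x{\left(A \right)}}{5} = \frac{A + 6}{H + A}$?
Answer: $- \frac{15}{1146767} \approx -1.308 \cdot 10^{-5}$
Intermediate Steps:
$H = -56$
$x{\left(A \right)} = \frac{5 \left(6 + A\right)}{-56 + A}$ ($x{\left(A \right)} = 5 \frac{A + 6}{-56 + A} = 5 \frac{6 + A}{-56 + A} = \frac{5 \left(6 + A\right)}{-56 + A}$)
$\frac{1}{x{\left(-19 \right)} - 76452} = \frac{1}{\frac{5 \left(6 - 19\right)}{-56 - 19} - 76452} = \frac{1}{5 \frac{1}{-75} \left(-13\right) - 76452} = \frac{1}{5 \left(- \frac{1}{75}\right) \left(-13\right) - 76452} = \frac{1}{\frac{13}{15} - 76452} = \frac{1}{- \frac{1146767}{15}} = - \frac{15}{1146767}$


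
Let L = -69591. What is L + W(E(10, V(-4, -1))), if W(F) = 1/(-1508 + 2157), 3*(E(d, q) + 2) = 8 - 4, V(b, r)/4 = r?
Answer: -45164558/649 ≈ -69591.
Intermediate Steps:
V(b, r) = 4*r
E(d, q) = -⅔ (E(d, q) = -2 + (8 - 4)/3 = -2 + (⅓)*4 = -2 + 4/3 = -⅔)
W(F) = 1/649
L + W(E(10, V(-4, -1))) = -69591 + 1/649 = -45164558/649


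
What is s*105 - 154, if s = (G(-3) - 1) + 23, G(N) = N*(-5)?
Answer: 3731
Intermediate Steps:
G(N) = -5*N
s = 37 (s = (-5*(-3) - 1) + 23 = (15 - 1) + 23 = 14 + 23 = 37)
s*105 - 154 = 37*105 - 154 = 3885 - 154 = 3731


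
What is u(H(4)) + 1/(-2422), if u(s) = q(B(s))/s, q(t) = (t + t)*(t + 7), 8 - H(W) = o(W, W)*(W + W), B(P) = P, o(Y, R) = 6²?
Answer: -1322413/2422 ≈ -546.00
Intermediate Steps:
o(Y, R) = 36
H(W) = 8 - 72*W (H(W) = 8 - 36*(W + W) = 8 - 36*2*W = 8 - 72*W)
q(t) = 2*t*(7 + t) (q(t) = (2*t)*(7 + t) = 2*t*(7 + t))
u(s) = 14 + 2*s (u(s) = (2*s*(7 + s))/s = 14 + 2*s)
u(H(4)) + 1/(-2422) = (14 + 2*(8 - 72*4)) + 1/(-2422) = (14 + 2*(8 - 288)) - 1/2422 = (14 + 2*(-280)) - 1/2422 = (14 - 560) - 1/2422 = -546 - 1/2422 = -1322413/2422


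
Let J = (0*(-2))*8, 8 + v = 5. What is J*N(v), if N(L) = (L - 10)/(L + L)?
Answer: 0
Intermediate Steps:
v = -3 (v = -8 + 5 = -3)
N(L) = (-10 + L)/(2*L) (N(L) = (-10 + L)/((2*L)) = (-10 + L)*(1/(2*L)) = (-10 + L)/(2*L))
J = 0 (J = 0*8 = 0)
J*N(v) = 0*((½)*(-10 - 3)/(-3)) = 0*((½)*(-⅓)*(-13)) = 0*(13/6) = 0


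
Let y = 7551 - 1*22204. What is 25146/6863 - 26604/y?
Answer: 551047590/100563539 ≈ 5.4796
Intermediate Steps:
y = -14653 (y = 7551 - 22204 = -14653)
25146/6863 - 26604/y = 25146/6863 - 26604/(-14653) = 25146*(1/6863) - 26604*(-1/14653) = 25146/6863 + 26604/14653 = 551047590/100563539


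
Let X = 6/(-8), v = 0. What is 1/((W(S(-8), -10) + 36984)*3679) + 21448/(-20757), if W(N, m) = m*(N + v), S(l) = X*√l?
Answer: (-394535960*√2 + 972767856057*I)/(76365003*(-12328*I + 5*√2)) ≈ -1.0333 - 3.8654e-12*I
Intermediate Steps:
X = -¾ (X = 6*(-⅛) = -¾ ≈ -0.75000)
S(l) = -3*√l/4
W(N, m) = N*m (W(N, m) = m*(N + 0) = m*N = N*m)
1/((W(S(-8), -10) + 36984)*3679) + 21448/(-20757) = 1/((-3*I*√2/2*(-10) + 36984)*3679) + 21448/(-20757) = (1/3679)/(-3*I*√2/2*(-10) + 36984) + 21448*(-1/20757) = (1/3679)/(-3*I*√2/2*(-10) + 36984) - 21448/20757 = (1/3679)/(15*I*√2 + 36984) - 21448/20757 = (1/3679)/(36984 + 15*I*√2) - 21448/20757 = 1/(3679*(36984 + 15*I*√2)) - 21448/20757 = -21448/20757 + 1/(3679*(36984 + 15*I*√2))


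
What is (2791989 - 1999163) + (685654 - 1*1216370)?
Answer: 262110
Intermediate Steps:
(2791989 - 1999163) + (685654 - 1*1216370) = 792826 + (685654 - 1216370) = 792826 - 530716 = 262110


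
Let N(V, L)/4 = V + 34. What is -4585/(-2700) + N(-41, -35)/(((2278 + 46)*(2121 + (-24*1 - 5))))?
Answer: 19902959/11720430 ≈ 1.6981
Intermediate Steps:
N(V, L) = 136 + 4*V (N(V, L) = 4*(V + 34) = 4*(34 + V) = 136 + 4*V)
-4585/(-2700) + N(-41, -35)/(((2278 + 46)*(2121 + (-24*1 - 5)))) = -4585/(-2700) + (136 + 4*(-41))/(((2278 + 46)*(2121 + (-24*1 - 5)))) = -4585*(-1/2700) + (136 - 164)/((2324*(2121 + (-24 - 5)))) = 917/540 - 28*1/(2324*(2121 - 29)) = 917/540 - 28/(2324*2092) = 917/540 - 28/4861808 = 917/540 - 28*1/4861808 = 917/540 - 1/173636 = 19902959/11720430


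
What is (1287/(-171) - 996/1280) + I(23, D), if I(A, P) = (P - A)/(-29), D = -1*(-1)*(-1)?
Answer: -1318319/176320 ≈ -7.4769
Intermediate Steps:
D = -1 (D = 1*(-1) = -1)
I(A, P) = -P/29 + A/29 (I(A, P) = (P - A)*(-1/29) = -P/29 + A/29)
(1287/(-171) - 996/1280) + I(23, D) = (1287/(-171) - 996/1280) + (-1/29*(-1) + (1/29)*23) = (1287*(-1/171) - 996*1/1280) + (1/29 + 23/29) = (-143/19 - 249/320) + 24/29 = -50491/6080 + 24/29 = -1318319/176320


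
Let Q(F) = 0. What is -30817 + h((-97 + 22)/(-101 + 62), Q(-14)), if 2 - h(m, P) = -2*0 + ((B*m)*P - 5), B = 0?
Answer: -30810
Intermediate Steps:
h(m, P) = 7 (h(m, P) = 2 - (-2*0 + ((0*m)*P - 5)) = 2 - (0 + (0*P - 5)) = 2 - (0 + (0 - 5)) = 2 - (0 - 5) = 2 - 1*(-5) = 2 + 5 = 7)
-30817 + h((-97 + 22)/(-101 + 62), Q(-14)) = -30817 + 7 = -30810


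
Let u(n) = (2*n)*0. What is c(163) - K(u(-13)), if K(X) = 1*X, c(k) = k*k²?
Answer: 4330747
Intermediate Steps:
c(k) = k³
u(n) = 0
K(X) = X
c(163) - K(u(-13)) = 163³ - 1*0 = 4330747 + 0 = 4330747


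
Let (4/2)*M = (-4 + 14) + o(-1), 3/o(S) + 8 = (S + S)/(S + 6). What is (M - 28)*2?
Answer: -649/14 ≈ -46.357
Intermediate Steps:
o(S) = 3/(-8 + 2*S/(6 + S)) (o(S) = 3/(-8 + (S + S)/(S + 6)) = 3/(-8 + (2*S)/(6 + S)) = 3/(-8 + 2*S/(6 + S)))
M = 135/28 (M = ((-4 + 14) + (-6 - 1*(-1))/(2*(8 - 1)))/2 = (10 + (½)*(-6 + 1)/7)/2 = (10 + (½)*(⅐)*(-5))/2 = (10 - 5/14)/2 = (½)*(135/14) = 135/28 ≈ 4.8214)
(M - 28)*2 = (135/28 - 28)*2 = -649/28*2 = -649/14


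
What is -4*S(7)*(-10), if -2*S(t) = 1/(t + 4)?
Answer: -20/11 ≈ -1.8182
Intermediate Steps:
S(t) = -1/(2*(4 + t)) (S(t) = -1/(2*(t + 4)) = -1/(2*(4 + t)))
-4*S(7)*(-10) = -(-4)/(8 + 2*7)*(-10) = -(-4)/(8 + 14)*(-10) = -(-4)/22*(-10) = -4*(-1/22)*(-10) = (2/11)*(-10) = -20/11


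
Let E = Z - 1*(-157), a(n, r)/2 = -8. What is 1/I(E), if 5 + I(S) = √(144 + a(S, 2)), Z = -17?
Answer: 5/103 + 8*√2/103 ≈ 0.15839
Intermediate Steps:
a(n, r) = -16 (a(n, r) = 2*(-8) = -16)
E = 140 (E = -17 - 1*(-157) = -17 + 157 = 140)
I(S) = -5 + 8*√2 (I(S) = -5 + √(144 - 16) = -5 + √128 = -5 + 8*√2)
1/I(E) = 1/(-5 + 8*√2)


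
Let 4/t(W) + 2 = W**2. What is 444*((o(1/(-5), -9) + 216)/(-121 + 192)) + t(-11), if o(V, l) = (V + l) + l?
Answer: 52256224/42245 ≈ 1237.0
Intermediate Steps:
o(V, l) = V + 2*l
t(W) = 4/(-2 + W**2)
444*((o(1/(-5), -9) + 216)/(-121 + 192)) + t(-11) = 444*(((1/(-5) + 2*(-9)) + 216)/(-121 + 192)) + 4/(-2 + (-11)**2) = 444*(((-1/5 - 18) + 216)/71) + 4/(-2 + 121) = 444*((-91/5 + 216)*(1/71)) + 4/119 = 444*((989/5)*(1/71)) + 4*(1/119) = 444*(989/355) + 4/119 = 439116/355 + 4/119 = 52256224/42245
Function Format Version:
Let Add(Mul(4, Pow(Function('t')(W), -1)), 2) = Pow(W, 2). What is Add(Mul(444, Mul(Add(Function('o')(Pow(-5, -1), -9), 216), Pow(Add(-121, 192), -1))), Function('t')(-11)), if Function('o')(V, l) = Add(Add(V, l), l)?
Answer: Rational(52256224, 42245) ≈ 1237.0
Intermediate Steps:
Function('o')(V, l) = Add(V, Mul(2, l))
Function('t')(W) = Mul(4, Pow(Add(-2, Pow(W, 2)), -1))
Add(Mul(444, Mul(Add(Function('o')(Pow(-5, -1), -9), 216), Pow(Add(-121, 192), -1))), Function('t')(-11)) = Add(Mul(444, Mul(Add(Add(Pow(-5, -1), Mul(2, -9)), 216), Pow(Add(-121, 192), -1))), Mul(4, Pow(Add(-2, Pow(-11, 2)), -1))) = Add(Mul(444, Mul(Add(Add(Rational(-1, 5), -18), 216), Pow(71, -1))), Mul(4, Pow(Add(-2, 121), -1))) = Add(Mul(444, Mul(Add(Rational(-91, 5), 216), Rational(1, 71))), Mul(4, Pow(119, -1))) = Add(Mul(444, Mul(Rational(989, 5), Rational(1, 71))), Mul(4, Rational(1, 119))) = Add(Mul(444, Rational(989, 355)), Rational(4, 119)) = Add(Rational(439116, 355), Rational(4, 119)) = Rational(52256224, 42245)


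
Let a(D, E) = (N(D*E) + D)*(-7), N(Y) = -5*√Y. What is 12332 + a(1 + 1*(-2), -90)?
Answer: 12339 + 105*√10 ≈ 12671.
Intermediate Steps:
a(D, E) = -7*D + 35*√(D*E) (a(D, E) = (-5*√(D*E) + D)*(-7) = (D - 5*√(D*E))*(-7) = -7*D + 35*√(D*E))
12332 + a(1 + 1*(-2), -90) = 12332 + (-7*(1 + 1*(-2)) + 35*√((1 + 1*(-2))*(-90))) = 12332 + (-7*(1 - 2) + 35*√((1 - 2)*(-90))) = 12332 + (-7*(-1) + 35*√(-1*(-90))) = 12332 + (7 + 35*√90) = 12332 + (7 + 35*(3*√10)) = 12332 + (7 + 105*√10) = 12339 + 105*√10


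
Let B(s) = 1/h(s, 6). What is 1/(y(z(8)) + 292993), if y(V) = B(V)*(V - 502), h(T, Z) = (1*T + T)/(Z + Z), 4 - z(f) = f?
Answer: 1/293752 ≈ 3.4042e-6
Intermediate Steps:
z(f) = 4 - f
h(T, Z) = T/Z (h(T, Z) = (T + T)/((2*Z)) = (2*T)*(1/(2*Z)) = T/Z)
B(s) = 6/s (B(s) = 1/(s/6) = 6/s)
y(V) = 6*(-502 + V)/V (y(V) = (6/V)*(V - 502) = (6/V)*(-502 + V) = 6*(-502 + V)/V)
1/(y(z(8)) + 292993) = 1/((6 - 3012/(4 - 1*8)) + 292993) = 1/((6 - 3012/(4 - 8)) + 292993) = 1/((6 - 3012/(-4)) + 292993) = 1/((6 - 3012*(-¼)) + 292993) = 1/((6 + 753) + 292993) = 1/(759 + 292993) = 1/293752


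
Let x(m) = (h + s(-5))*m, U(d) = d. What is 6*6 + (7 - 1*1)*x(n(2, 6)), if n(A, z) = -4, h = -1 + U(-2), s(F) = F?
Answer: 228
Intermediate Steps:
h = -3 (h = -1 - 2 = -3)
x(m) = -8*m (x(m) = (-3 - 5)*m = -8*m)
6*6 + (7 - 1*1)*x(n(2, 6)) = 6*6 + (7 - 1*1)*(-8*(-4)) = 36 + (7 - 1)*32 = 36 + 6*32 = 36 + 192 = 228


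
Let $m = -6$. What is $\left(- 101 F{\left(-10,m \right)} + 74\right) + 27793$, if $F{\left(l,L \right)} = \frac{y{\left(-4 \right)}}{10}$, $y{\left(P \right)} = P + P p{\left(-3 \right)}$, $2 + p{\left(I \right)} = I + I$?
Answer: $\frac{137921}{5} \approx 27584.0$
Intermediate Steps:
$p{\left(I \right)} = -2 + 2 I$ ($p{\left(I \right)} = -2 + \left(I + I\right) = -2 + 2 I$)
$y{\left(P \right)} = - 7 P$ ($y{\left(P \right)} = P + P \left(-2 + 2 \left(-3\right)\right) = P + P \left(-2 - 6\right) = P + P \left(-8\right) = P - 8 P = - 7 P$)
$F{\left(l,L \right)} = \frac{14}{5}$ ($F{\left(l,L \right)} = \frac{\left(-7\right) \left(-4\right)}{10} = 28 \cdot \frac{1}{10} = \frac{14}{5}$)
$\left(- 101 F{\left(-10,m \right)} + 74\right) + 27793 = \left(\left(-101\right) \frac{14}{5} + 74\right) + 27793 = \left(- \frac{1414}{5} + 74\right) + 27793 = - \frac{1044}{5} + 27793 = \frac{137921}{5}$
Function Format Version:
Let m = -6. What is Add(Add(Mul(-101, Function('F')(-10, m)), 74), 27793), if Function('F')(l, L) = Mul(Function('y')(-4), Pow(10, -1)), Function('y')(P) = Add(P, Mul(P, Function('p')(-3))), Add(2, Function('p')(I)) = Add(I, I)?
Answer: Rational(137921, 5) ≈ 27584.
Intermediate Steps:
Function('p')(I) = Add(-2, Mul(2, I)) (Function('p')(I) = Add(-2, Add(I, I)) = Add(-2, Mul(2, I)))
Function('y')(P) = Mul(-7, P) (Function('y')(P) = Add(P, Mul(P, Add(-2, Mul(2, -3)))) = Add(P, Mul(P, Add(-2, -6))) = Add(P, Mul(P, -8)) = Add(P, Mul(-8, P)) = Mul(-7, P))
Function('F')(l, L) = Rational(14, 5) (Function('F')(l, L) = Mul(Mul(-7, -4), Pow(10, -1)) = Mul(28, Rational(1, 10)) = Rational(14, 5))
Add(Add(Mul(-101, Function('F')(-10, m)), 74), 27793) = Add(Add(Mul(-101, Rational(14, 5)), 74), 27793) = Add(Add(Rational(-1414, 5), 74), 27793) = Add(Rational(-1044, 5), 27793) = Rational(137921, 5)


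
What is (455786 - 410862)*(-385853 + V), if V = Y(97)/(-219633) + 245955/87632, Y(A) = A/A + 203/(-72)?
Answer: -750654298992829619993/43305477876 ≈ -1.7334e+10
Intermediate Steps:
Y(A) = -131/72 (Y(A) = 1 + 203*(-1/72) = 1 - 203/72 = -131/72)
V = 486179945609/173221911504 (V = -131/72/(-219633) + 245955/87632 = -131/72*(-1/219633) + 245955*(1/87632) = 131/15813576 + 245955/87632 = 486179945609/173221911504 ≈ 2.8067)
(455786 - 410862)*(-385853 + V) = (455786 - 410862)*(-385853 + 486179945609/173221911504) = 44924*(-66837708039607303/173221911504) = -750654298992829619993/43305477876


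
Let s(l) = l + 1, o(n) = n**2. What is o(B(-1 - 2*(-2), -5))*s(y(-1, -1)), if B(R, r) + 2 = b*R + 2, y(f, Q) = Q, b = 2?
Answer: 0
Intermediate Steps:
B(R, r) = 2*R (B(R, r) = -2 + (2*R + 2) = -2 + (2 + 2*R) = 2*R)
s(l) = 1 + l
o(B(-1 - 2*(-2), -5))*s(y(-1, -1)) = (2*(-1 - 2*(-2)))**2*(1 - 1) = (2*(-1 + 4))**2*0 = (2*3)**2*0 = 6**2*0 = 36*0 = 0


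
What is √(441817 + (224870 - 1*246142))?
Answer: √420545 ≈ 648.49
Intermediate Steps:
√(441817 + (224870 - 1*246142)) = √(441817 + (224870 - 246142)) = √(441817 - 21272) = √420545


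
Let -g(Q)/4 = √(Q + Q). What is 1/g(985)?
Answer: -√1970/7880 ≈ -0.0056326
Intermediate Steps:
g(Q) = -4*√2*√Q (g(Q) = -4*√(Q + Q) = -4*√2*√Q)
1/g(985) = 1/(-4*√2*√985) = 1/(-4*√1970) = -√1970/7880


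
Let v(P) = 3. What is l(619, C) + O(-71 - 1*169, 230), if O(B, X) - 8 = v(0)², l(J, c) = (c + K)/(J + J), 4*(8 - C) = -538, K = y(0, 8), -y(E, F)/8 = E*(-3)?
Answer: 42377/2476 ≈ 17.115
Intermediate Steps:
y(E, F) = 24*E (y(E, F) = -8*E*(-3) = -(-24)*E = 24*E)
K = 0 (K = 24*0 = 0)
C = 285/2 (C = 8 - ¼*(-538) = 8 + 269/2 = 285/2 ≈ 142.50)
l(J, c) = c/(2*J) (l(J, c) = (c + 0)/(J + J) = c/((2*J)) = c*(1/(2*J)) = c/(2*J))
O(B, X) = 17 (O(B, X) = 8 + 3² = 8 + 9 = 17)
l(619, C) + O(-71 - 1*169, 230) = (½)*(285/2)/619 + 17 = (½)*(285/2)*(1/619) + 17 = 285/2476 + 17 = 42377/2476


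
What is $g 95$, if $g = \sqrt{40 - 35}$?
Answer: $95 \sqrt{5} \approx 212.43$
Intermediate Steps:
$g = \sqrt{5} \approx 2.2361$
$g 95 = \sqrt{5} \cdot 95 = 95 \sqrt{5}$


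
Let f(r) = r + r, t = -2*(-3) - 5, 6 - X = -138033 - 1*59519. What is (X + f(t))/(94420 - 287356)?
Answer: -24695/24117 ≈ -1.0240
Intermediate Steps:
X = 197558 (X = 6 - (-138033 - 1*59519) = 6 - (-138033 - 59519) = 6 - 1*(-197552) = 6 + 197552 = 197558)
t = 1 (t = 6 - 5 = 1)
f(r) = 2*r
(X + f(t))/(94420 - 287356) = (197558 + 2*1)/(94420 - 287356) = (197558 + 2)/(-192936) = 197560*(-1/192936) = -24695/24117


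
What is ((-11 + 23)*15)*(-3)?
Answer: -540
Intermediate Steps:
((-11 + 23)*15)*(-3) = (12*15)*(-3) = 180*(-3) = -540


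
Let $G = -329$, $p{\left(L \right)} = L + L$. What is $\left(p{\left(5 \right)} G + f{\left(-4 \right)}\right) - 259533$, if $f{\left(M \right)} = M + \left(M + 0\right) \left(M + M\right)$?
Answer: $-262795$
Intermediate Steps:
$p{\left(L \right)} = 2 L$
$f{\left(M \right)} = M + 2 M^{2}$ ($f{\left(M \right)} = M + M 2 M = M + 2 M^{2}$)
$\left(p{\left(5 \right)} G + f{\left(-4 \right)}\right) - 259533 = \left(2 \cdot 5 \left(-329\right) - 4 \left(1 + 2 \left(-4\right)\right)\right) - 259533 = \left(10 \left(-329\right) - 4 \left(1 - 8\right)\right) - 259533 = \left(-3290 - -28\right) - 259533 = \left(-3290 + 28\right) - 259533 = -3262 - 259533 = -262795$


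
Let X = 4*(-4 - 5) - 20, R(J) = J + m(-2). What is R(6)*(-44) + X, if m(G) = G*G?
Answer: -496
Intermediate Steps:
m(G) = G²
R(J) = 4 + J (R(J) = J + (-2)² = J + 4 = 4 + J)
X = -56 (X = 4*(-9) - 20 = -36 - 20 = -56)
R(6)*(-44) + X = (4 + 6)*(-44) - 56 = 10*(-44) - 56 = -440 - 56 = -496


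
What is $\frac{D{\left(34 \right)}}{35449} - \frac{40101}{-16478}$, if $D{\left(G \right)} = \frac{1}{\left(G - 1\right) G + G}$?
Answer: $\frac{821650329961}{337626343516} \approx 2.4336$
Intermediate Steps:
$D{\left(G \right)} = \frac{1}{G + G \left(-1 + G\right)}$ ($D{\left(G \right)} = \frac{1}{\left(-1 + G\right) G + G} = \frac{1}{G \left(-1 + G\right) + G} = \frac{1}{G + G \left(-1 + G\right)}$)
$\frac{D{\left(34 \right)}}{35449} - \frac{40101}{-16478} = \frac{1}{1156 \cdot 35449} - \frac{40101}{-16478} = \frac{1}{1156} \cdot \frac{1}{35449} - - \frac{40101}{16478} = \frac{1}{40979044} + \frac{40101}{16478} = \frac{821650329961}{337626343516}$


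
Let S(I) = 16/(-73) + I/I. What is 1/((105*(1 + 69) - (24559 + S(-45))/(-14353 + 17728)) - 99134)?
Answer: -246375/22615075864 ≈ -1.0894e-5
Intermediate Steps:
S(I) = 57/73 (S(I) = 16*(-1/73) + 1 = -16/73 + 1 = 57/73)
1/((105*(1 + 69) - (24559 + S(-45))/(-14353 + 17728)) - 99134) = 1/((105*(1 + 69) - (24559 + 57/73)/(-14353 + 17728)) - 99134) = 1/((105*70 - 1792864/(73*3375)) - 99134) = 1/((7350 - 1792864/(73*3375)) - 99134) = 1/((7350 - 1*1792864/246375) - 99134) = 1/((7350 - 1792864/246375) - 99134) = 1/(1809063386/246375 - 99134) = 1/(-22615075864/246375) = -246375/22615075864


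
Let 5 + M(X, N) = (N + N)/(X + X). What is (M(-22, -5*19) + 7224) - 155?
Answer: 155503/22 ≈ 7068.3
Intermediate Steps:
M(X, N) = -5 + N/X (M(X, N) = -5 + (N + N)/(X + X) = -5 + (2*N)/((2*X)) = -5 + (2*N)*(1/(2*X)) = -5 + N/X)
(M(-22, -5*19) + 7224) - 155 = ((-5 - 5*19/(-22)) + 7224) - 155 = ((-5 - 95*(-1/22)) + 7224) - 155 = ((-5 + 95/22) + 7224) - 155 = (-15/22 + 7224) - 155 = 158913/22 - 155 = 155503/22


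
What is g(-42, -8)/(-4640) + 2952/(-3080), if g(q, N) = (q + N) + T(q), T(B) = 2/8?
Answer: -270881/285824 ≈ -0.94772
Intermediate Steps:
T(B) = ¼ (T(B) = 2*(⅛) = ¼)
g(q, N) = ¼ + N + q (g(q, N) = (q + N) + ¼ = (N + q) + ¼ = ¼ + N + q)
g(-42, -8)/(-4640) + 2952/(-3080) = (¼ - 8 - 42)/(-4640) + 2952/(-3080) = -199/4*(-1/4640) + 2952*(-1/3080) = 199/18560 - 369/385 = -270881/285824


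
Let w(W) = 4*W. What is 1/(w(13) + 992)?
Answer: 1/1044 ≈ 0.00095785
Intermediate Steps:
1/(w(13) + 992) = 1/(4*13 + 992) = 1/(52 + 992) = 1/1044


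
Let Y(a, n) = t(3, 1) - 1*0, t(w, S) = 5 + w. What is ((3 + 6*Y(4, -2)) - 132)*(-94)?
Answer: 7614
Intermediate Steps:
Y(a, n) = 8 (Y(a, n) = (5 + 3) - 1*0 = 8 + 0 = 8)
((3 + 6*Y(4, -2)) - 132)*(-94) = ((3 + 6*8) - 132)*(-94) = ((3 + 48) - 132)*(-94) = (51 - 132)*(-94) = -81*(-94) = 7614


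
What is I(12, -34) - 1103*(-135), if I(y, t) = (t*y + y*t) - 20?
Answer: 148069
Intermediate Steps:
I(y, t) = -20 + 2*t*y (I(y, t) = (t*y + t*y) - 20 = 2*t*y - 20 = -20 + 2*t*y)
I(12, -34) - 1103*(-135) = (-20 + 2*(-34)*12) - 1103*(-135) = (-20 - 816) + 148905 = -836 + 148905 = 148069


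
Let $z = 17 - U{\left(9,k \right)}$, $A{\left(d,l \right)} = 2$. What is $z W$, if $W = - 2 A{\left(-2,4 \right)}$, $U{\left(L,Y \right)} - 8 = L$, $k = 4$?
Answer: $0$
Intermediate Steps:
$U{\left(L,Y \right)} = 8 + L$
$z = 0$ ($z = 17 - \left(8 + 9\right) = 17 - 17 = 0$)
$W = -4$ ($W = \left(-2\right) 2 = -4$)
$z W = 0 \left(-4\right) = 0$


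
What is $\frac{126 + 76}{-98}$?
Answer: $- \frac{101}{49} \approx -2.0612$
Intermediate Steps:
$\frac{126 + 76}{-98} = \left(- \frac{1}{98}\right) 202 = - \frac{101}{49}$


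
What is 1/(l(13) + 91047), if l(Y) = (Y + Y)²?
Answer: 1/91723 ≈ 1.0902e-5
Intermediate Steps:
l(Y) = 4*Y² (l(Y) = (2*Y)² = 4*Y²)
1/(l(13) + 91047) = 1/(4*13² + 91047) = 1/(4*169 + 91047) = 1/(676 + 91047) = 1/91723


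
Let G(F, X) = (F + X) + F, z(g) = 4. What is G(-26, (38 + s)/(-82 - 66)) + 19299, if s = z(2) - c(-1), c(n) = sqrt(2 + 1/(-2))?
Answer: 1424257/74 + sqrt(6)/296 ≈ 19247.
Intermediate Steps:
c(n) = sqrt(6)/2 (c(n) = sqrt(2 - 1/2) = sqrt(3/2) = sqrt(6)/2)
s = 4 - sqrt(6)/2 ≈ 2.7753
G(F, X) = X + 2*F
G(-26, (38 + s)/(-82 - 66)) + 19299 = ((38 + (4 - sqrt(6)/2))/(-82 - 66) + 2*(-26)) + 19299 = ((42 - sqrt(6)/2)/(-148) - 52) + 19299 = ((42 - sqrt(6)/2)*(-1/148) - 52) + 19299 = ((-21/74 + sqrt(6)/296) - 52) + 19299 = (-3869/74 + sqrt(6)/296) + 19299 = 1424257/74 + sqrt(6)/296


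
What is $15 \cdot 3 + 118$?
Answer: $163$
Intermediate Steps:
$15 \cdot 3 + 118 = 45 + 118 = 163$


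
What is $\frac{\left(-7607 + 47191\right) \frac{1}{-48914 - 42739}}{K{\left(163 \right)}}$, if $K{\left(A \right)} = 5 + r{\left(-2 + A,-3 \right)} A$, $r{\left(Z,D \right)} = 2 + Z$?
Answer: $- \frac{19792}{1217793411} \approx -1.6252 \cdot 10^{-5}$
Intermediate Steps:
$K{\left(A \right)} = 5 + A^{2}$ ($K{\left(A \right)} = 5 + \left(2 + \left(-2 + A\right)\right) A = 5 + A A = 5 + A^{2}$)
$\frac{\left(-7607 + 47191\right) \frac{1}{-48914 - 42739}}{K{\left(163 \right)}} = \frac{\left(-7607 + 47191\right) \frac{1}{-48914 - 42739}}{5 + 163^{2}} = \frac{39584 \frac{1}{-91653}}{5 + 26569} = \frac{39584 \left(- \frac{1}{91653}\right)}{26574} = \left(- \frac{39584}{91653}\right) \frac{1}{26574} = - \frac{19792}{1217793411}$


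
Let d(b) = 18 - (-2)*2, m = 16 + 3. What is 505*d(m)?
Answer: 11110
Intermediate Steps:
m = 19
d(b) = 22 (d(b) = 18 - 1*(-4) = 18 + 4 = 22)
505*d(m) = 505*22 = 11110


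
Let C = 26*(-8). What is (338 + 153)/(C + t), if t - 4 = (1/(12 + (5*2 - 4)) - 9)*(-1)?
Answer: -8838/3511 ≈ -2.5172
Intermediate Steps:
C = -208
t = 233/18 (t = 4 + (1/(12 + (5*2 - 4)) - 9)*(-1) = 4 + (1/(12 + (10 - 4)) - 9)*(-1) = 4 + (1/(12 + 6) - 9)*(-1) = 4 + (1/18 - 9)*(-1) = 4 - 161/18*(-1) = 4 + 161/18 = 233/18 ≈ 12.944)
(338 + 153)/(C + t) = (338 + 153)/(-208 + 233/18) = 491/(-3511/18) = 491*(-18/3511) = -8838/3511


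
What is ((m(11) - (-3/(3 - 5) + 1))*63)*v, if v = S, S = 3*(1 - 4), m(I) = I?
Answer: -9639/2 ≈ -4819.5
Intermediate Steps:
S = -9 (S = 3*(-3) = -9)
v = -9
((m(11) - (-3/(3 - 5) + 1))*63)*v = ((11 - (-3/(3 - 5) + 1))*63)*(-9) = ((11 - (-3/(-2) + 1))*63)*(-9) = ((11 - (-3*(-½) + 1))*63)*(-9) = ((11 - (3/2 + 1))*63)*(-9) = ((11 - 1*5/2)*63)*(-9) = ((11 - 5/2)*63)*(-9) = ((17/2)*63)*(-9) = (1071/2)*(-9) = -9639/2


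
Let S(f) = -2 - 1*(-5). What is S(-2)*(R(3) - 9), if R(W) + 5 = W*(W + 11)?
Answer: 84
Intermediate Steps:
S(f) = 3 (S(f) = -2 + 5 = 3)
R(W) = -5 + W*(11 + W) (R(W) = -5 + W*(W + 11) = -5 + W*(11 + W))
S(-2)*(R(3) - 9) = 3*((-5 + 3² + 11*3) - 9) = 3*((-5 + 9 + 33) - 9) = 3*(37 - 9) = 3*28 = 84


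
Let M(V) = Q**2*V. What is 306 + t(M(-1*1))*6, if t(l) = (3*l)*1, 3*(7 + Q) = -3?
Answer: -846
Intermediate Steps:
Q = -8 (Q = -7 + (1/3)*(-3) = -7 - 1 = -8)
M(V) = 64*V (M(V) = (-8)**2*V = 64*V)
t(l) = 3*l
306 + t(M(-1*1))*6 = 306 + (3*(64*(-1*1)))*6 = 306 + (3*(64*(-1)))*6 = 306 + (3*(-64))*6 = 306 - 192*6 = 306 - 1152 = -846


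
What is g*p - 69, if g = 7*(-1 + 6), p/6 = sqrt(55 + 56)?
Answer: -69 + 210*sqrt(111) ≈ 2143.5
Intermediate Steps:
p = 6*sqrt(111) (p = 6*sqrt(55 + 56) = 6*sqrt(111) ≈ 63.214)
g = 35 (g = 7*5 = 35)
g*p - 69 = 35*(6*sqrt(111)) - 69 = 210*sqrt(111) - 69 = -69 + 210*sqrt(111)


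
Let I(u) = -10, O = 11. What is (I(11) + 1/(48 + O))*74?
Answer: -43586/59 ≈ -738.75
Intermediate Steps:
(I(11) + 1/(48 + O))*74 = (-10 + 1/(48 + 11))*74 = (-10 + 1/59)*74 = -589/59*74 = -43586/59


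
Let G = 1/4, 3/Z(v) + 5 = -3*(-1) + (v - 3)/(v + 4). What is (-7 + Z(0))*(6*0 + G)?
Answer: -89/44 ≈ -2.0227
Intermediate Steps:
Z(v) = 3/(-2 + (-3 + v)/(4 + v)) (Z(v) = 3/(-5 + (-3*(-1) + (v - 3)/(v + 4))) = 3/(-5 + (3 + (-3 + v)/(4 + v))) = 3/(-2 + (-3 + v)/(4 + v)))
G = ¼ ≈ 0.25000
(-7 + Z(0))*(6*0 + G) = (-7 + 3*(-4 - 1*0)/(11 + 0))*(6*0 + ¼) = (-7 + 3*(-4 + 0)/11)*(0 + ¼) = (-7 + 3*(1/11)*(-4))*(¼) = (-7 - 12/11)*(¼) = -89/11*¼ = -89/44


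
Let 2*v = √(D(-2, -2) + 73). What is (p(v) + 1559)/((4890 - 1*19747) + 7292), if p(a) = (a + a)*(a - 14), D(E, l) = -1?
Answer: -319/1513 + 84*√2/7565 ≈ -0.19514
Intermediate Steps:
v = 3*√2 (v = √(-1 + 73)/2 = √72/2 = (6*√2)/2 = 3*√2 ≈ 4.2426)
p(a) = 2*a*(-14 + a) (p(a) = (2*a)*(-14 + a) = 2*a*(-14 + a))
(p(v) + 1559)/((4890 - 1*19747) + 7292) = (2*(3*√2)*(-14 + 3*√2) + 1559)/((4890 - 1*19747) + 7292) = (6*√2*(-14 + 3*√2) + 1559)/((4890 - 19747) + 7292) = (1559 + 6*√2*(-14 + 3*√2))/(-14857 + 7292) = (1559 + 6*√2*(-14 + 3*√2))/(-7565) = (1559 + 6*√2*(-14 + 3*√2))*(-1/7565) = -1559/7565 - 6*√2*(-14 + 3*√2)/7565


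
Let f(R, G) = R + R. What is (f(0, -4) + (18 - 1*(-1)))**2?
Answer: 361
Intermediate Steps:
f(R, G) = 2*R
(f(0, -4) + (18 - 1*(-1)))**2 = (2*0 + (18 - 1*(-1)))**2 = (0 + (18 + 1))**2 = (0 + 19)**2 = 19**2 = 361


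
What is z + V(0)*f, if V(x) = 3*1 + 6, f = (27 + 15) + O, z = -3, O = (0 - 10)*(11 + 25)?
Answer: -2865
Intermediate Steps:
O = -360 (O = -10*36 = -360)
f = -318 (f = (27 + 15) - 360 = 42 - 360 = -318)
V(x) = 9 (V(x) = 3 + 6 = 9)
z + V(0)*f = -3 + 9*(-318) = -3 - 2862 = -2865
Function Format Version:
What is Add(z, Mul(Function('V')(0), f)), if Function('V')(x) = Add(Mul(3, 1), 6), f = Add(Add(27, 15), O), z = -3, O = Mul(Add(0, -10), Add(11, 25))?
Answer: -2865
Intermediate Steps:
O = -360 (O = Mul(-10, 36) = -360)
f = -318 (f = Add(Add(27, 15), -360) = Add(42, -360) = -318)
Function('V')(x) = 9 (Function('V')(x) = Add(3, 6) = 9)
Add(z, Mul(Function('V')(0), f)) = Add(-3, Mul(9, -318)) = Add(-3, -2862) = -2865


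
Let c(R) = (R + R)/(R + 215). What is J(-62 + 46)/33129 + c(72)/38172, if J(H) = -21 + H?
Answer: -33381491/30245021163 ≈ -0.0011037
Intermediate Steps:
c(R) = 2*R/(215 + R) (c(R) = (2*R)/(215 + R) = 2*R/(215 + R))
J(-62 + 46)/33129 + c(72)/38172 = (-21 + (-62 + 46))/33129 + (2*72/(215 + 72))/38172 = (-21 - 16)*(1/33129) + (2*72/287)*(1/38172) = -37*1/33129 + (2*72*(1/287))*(1/38172) = -37/33129 + (144/287)*(1/38172) = -37/33129 + 12/912947 = -33381491/30245021163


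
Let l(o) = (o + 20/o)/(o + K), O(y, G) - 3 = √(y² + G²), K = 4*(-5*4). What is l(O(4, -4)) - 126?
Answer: -17091575/135631 - 13280*√2/135631 ≈ -126.15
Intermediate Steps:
K = -80 (K = 4*(-20) = -80)
O(y, G) = 3 + √(G² + y²) (O(y, G) = 3 + √(y² + G²) = 3 + √(G² + y²))
l(o) = (o + 20/o)/(-80 + o) (l(o) = (o + 20/o)/(o - 80) = (o + 20/o)/(-80 + o))
l(O(4, -4)) - 126 = (20 + (3 + √((-4)² + 4²))²)/((3 + √((-4)² + 4²))*(-80 + (3 + √((-4)² + 4²)))) - 126 = (20 + (3 + √(16 + 16))²)/((3 + √(16 + 16))*(-80 + (3 + √(16 + 16)))) - 126 = (20 + (3 + √32)²)/((3 + √32)*(-80 + (3 + √32))) - 126 = (20 + (3 + 4*√2)²)/((3 + 4*√2)*(-80 + (3 + 4*√2))) - 126 = (20 + (3 + 4*√2)²)/((3 + 4*√2)*(-77 + 4*√2)) - 126 = (20 + (3 + 4*√2)²)/((-77 + 4*√2)*(3 + 4*√2)) - 126 = -126 + (20 + (3 + 4*√2)²)/((-77 + 4*√2)*(3 + 4*√2))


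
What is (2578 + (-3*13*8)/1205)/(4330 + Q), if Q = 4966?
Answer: 1553089/5600840 ≈ 0.27730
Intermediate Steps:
(2578 + (-3*13*8)/1205)/(4330 + Q) = (2578 + (-3*13*8)/1205)/(4330 + 4966) = (2578 - 39*8*(1/1205))/9296 = (2578 - 312*1/1205)*(1/9296) = (2578 - 312/1205)*(1/9296) = (3106178/1205)*(1/9296) = 1553089/5600840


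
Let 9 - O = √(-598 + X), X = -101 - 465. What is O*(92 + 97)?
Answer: 1701 - 378*I*√291 ≈ 1701.0 - 6448.2*I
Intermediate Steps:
X = -566
O = 9 - 2*I*√291 (O = 9 - √(-598 - 566) = 9 - √(-1164) = 9 - 2*I*√291 ≈ 9.0 - 34.117*I)
O*(92 + 97) = (9 - 2*I*√291)*(92 + 97) = (9 - 2*I*√291)*189 = 1701 - 378*I*√291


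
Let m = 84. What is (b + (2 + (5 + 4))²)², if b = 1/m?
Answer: 103327225/7056 ≈ 14644.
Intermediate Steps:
b = 1/84 ≈ 0.011905
(b + (2 + (5 + 4))²)² = (1/84 + (2 + (5 + 4))²)² = (1/84 + (2 + 9)²)² = (1/84 + 11²)² = (1/84 + 121)² = (10165/84)² = 103327225/7056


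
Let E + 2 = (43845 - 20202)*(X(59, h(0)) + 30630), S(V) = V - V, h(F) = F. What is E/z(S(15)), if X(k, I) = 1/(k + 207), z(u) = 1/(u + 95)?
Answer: 963166285255/14 ≈ 6.8798e+10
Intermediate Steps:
S(V) = 0
z(u) = 1/(95 + u)
X(k, I) = 1/(207 + k)
E = 192633257051/266 (E = -2 + (43845 - 20202)*(1/(207 + 59) + 30630) = -2 + 23643*(1/266 + 30630) = -2 + 23643*(8147581/266) = -2 + 192633257583/266 = 192633257051/266 ≈ 7.2419e+8)
E/z(S(15)) = 192633257051/(266*(1/(95 + 0))) = 192633257051/(266*(1/95)) = (192633257051/266)*95 = 963166285255/14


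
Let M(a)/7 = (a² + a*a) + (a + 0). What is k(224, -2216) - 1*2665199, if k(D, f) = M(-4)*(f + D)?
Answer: -3055631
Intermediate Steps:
M(a) = 7*a + 14*a² (M(a) = 7*((a² + a*a) + (a + 0)) = 7*((a² + a²) + a) = 7*(2*a² + a) = 7*(a + 2*a²) = 7*a + 14*a²)
k(D, f) = 196*D + 196*f (k(D, f) = (7*(-4)*(1 + 2*(-4)))*(f + D) = (7*(-4)*(1 - 8))*(D + f) = (7*(-4)*(-7))*(D + f) = 196*(D + f) = 196*D + 196*f)
k(224, -2216) - 1*2665199 = (196*224 + 196*(-2216)) - 1*2665199 = (43904 - 434336) - 2665199 = -390432 - 2665199 = -3055631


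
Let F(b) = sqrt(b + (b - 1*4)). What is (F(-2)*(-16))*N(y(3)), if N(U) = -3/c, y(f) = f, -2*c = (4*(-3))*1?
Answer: 16*I*sqrt(2) ≈ 22.627*I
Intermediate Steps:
c = 6 (c = -4*(-3)/2 = -(-6) = -1/2*(-12) = 6)
F(b) = sqrt(-4 + 2*b) (F(b) = sqrt(b + (b - 4)) = sqrt(b + (-4 + b)) = sqrt(-4 + 2*b))
N(U) = -1/2 (N(U) = -3/6 = -3*1/6 = -1/2)
(F(-2)*(-16))*N(y(3)) = (sqrt(-4 + 2*(-2))*(-16))*(-1/2) = (sqrt(-4 - 4)*(-16))*(-1/2) = (sqrt(-8)*(-16))*(-1/2) = ((2*I*sqrt(2))*(-16))*(-1/2) = -32*I*sqrt(2)*(-1/2) = 16*I*sqrt(2)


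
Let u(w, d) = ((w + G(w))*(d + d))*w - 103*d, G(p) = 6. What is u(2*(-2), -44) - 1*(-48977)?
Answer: 54213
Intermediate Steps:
u(w, d) = -103*d + 2*d*w*(6 + w) (u(w, d) = ((w + 6)*(d + d))*w - 103*d = ((6 + w)*(2*d))*w - 103*d = (2*d*(6 + w))*w - 103*d = 2*d*w*(6 + w) - 103*d = -103*d + 2*d*w*(6 + w))
u(2*(-2), -44) - 1*(-48977) = -44*(-103 + 2*(2*(-2))**2 + 12*(2*(-2))) - 1*(-48977) = -44*(-103 + 2*(-4)**2 + 12*(-4)) + 48977 = -44*(-103 + 2*16 - 48) + 48977 = -44*(-103 + 32 - 48) + 48977 = -44*(-119) + 48977 = 5236 + 48977 = 54213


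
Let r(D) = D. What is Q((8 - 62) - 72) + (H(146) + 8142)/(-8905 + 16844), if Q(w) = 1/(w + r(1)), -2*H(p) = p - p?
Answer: 1009811/992375 ≈ 1.0176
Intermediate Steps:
H(p) = 0 (H(p) = -(p - p)/2 = -1/2*0 = 0)
Q(w) = 1/(1 + w) (Q(w) = 1/(w + 1) = 1/(1 + w))
Q((8 - 62) - 72) + (H(146) + 8142)/(-8905 + 16844) = 1/(1 + ((8 - 62) - 72)) + (0 + 8142)/(-8905 + 16844) = 1/(1 + (-54 - 72)) + 8142/7939 = 1/(1 - 126) + 8142*(1/7939) = 1/(-125) + 8142/7939 = -1/125 + 8142/7939 = 1009811/992375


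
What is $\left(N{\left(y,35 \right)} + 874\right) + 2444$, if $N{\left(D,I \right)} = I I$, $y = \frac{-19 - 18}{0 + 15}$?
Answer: $4543$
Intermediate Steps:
$y = - \frac{37}{15} \approx -2.4667$
$N{\left(D,I \right)} = I^{2}$
$\left(N{\left(y,35 \right)} + 874\right) + 2444 = \left(35^{2} + 874\right) + 2444 = \left(1225 + 874\right) + 2444 = 2099 + 2444 = 4543$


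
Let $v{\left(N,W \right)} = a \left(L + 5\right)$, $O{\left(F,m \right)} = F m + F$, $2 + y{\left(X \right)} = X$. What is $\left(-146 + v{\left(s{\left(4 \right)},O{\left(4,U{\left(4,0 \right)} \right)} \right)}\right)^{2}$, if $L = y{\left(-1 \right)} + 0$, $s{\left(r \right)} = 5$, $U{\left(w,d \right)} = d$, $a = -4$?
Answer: $23716$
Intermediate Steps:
$y{\left(X \right)} = -2 + X$
$L = -3$ ($L = \left(-2 - 1\right) + 0 = -3 + 0 = -3$)
$O{\left(F,m \right)} = F + F m$
$v{\left(N,W \right)} = -8$ ($v{\left(N,W \right)} = - 4 \left(-3 + 5\right) = \left(-4\right) 2 = -8$)
$\left(-146 + v{\left(s{\left(4 \right)},O{\left(4,U{\left(4,0 \right)} \right)} \right)}\right)^{2} = \left(-146 - 8\right)^{2} = \left(-154\right)^{2} = 23716$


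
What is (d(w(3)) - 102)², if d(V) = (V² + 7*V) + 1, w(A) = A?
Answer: 5041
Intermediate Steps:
d(V) = 1 + V² + 7*V
(d(w(3)) - 102)² = ((1 + 3² + 7*3) - 102)² = ((1 + 9 + 21) - 102)² = (31 - 102)² = (-71)² = 5041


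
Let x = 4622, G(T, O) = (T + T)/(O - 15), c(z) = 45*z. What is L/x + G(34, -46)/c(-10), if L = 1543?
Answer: 21334823/63436950 ≈ 0.33632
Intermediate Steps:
G(T, O) = 2*T/(-15 + O) (G(T, O) = (2*T)/(-15 + O) = 2*T/(-15 + O))
L/x + G(34, -46)/c(-10) = 1543/4622 + (2*34/(-15 - 46))/((45*(-10))) = 1543*(1/4622) + (2*34/(-61))/(-450) = 1543/4622 + (2*34*(-1/61))*(-1/450) = 1543/4622 - 68/61*(-1/450) = 1543/4622 + 34/13725 = 21334823/63436950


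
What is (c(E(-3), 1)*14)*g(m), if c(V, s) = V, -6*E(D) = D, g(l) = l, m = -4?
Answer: -28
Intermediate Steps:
E(D) = -D/6
(c(E(-3), 1)*14)*g(m) = (-⅙*(-3)*14)*(-4) = ((½)*14)*(-4) = 7*(-4) = -28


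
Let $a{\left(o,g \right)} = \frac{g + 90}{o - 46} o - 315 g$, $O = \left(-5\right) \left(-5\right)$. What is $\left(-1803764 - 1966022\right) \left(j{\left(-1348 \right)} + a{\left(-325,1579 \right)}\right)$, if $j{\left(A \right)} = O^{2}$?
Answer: $\frac{692719043265510}{371} \approx 1.8672 \cdot 10^{12}$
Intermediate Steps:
$O = 25$
$j{\left(A \right)} = 625$ ($j{\left(A \right)} = 25^{2} = 625$)
$a{\left(o,g \right)} = - 315 g + \frac{o \left(90 + g\right)}{-46 + o}$ ($a{\left(o,g \right)} = \frac{90 + g}{-46 + o} o - 315 g = \frac{o \left(90 + g\right)}{-46 + o} - 315 g = - 315 g + \frac{o \left(90 + g\right)}{-46 + o}$)
$\left(-1803764 - 1966022\right) \left(j{\left(-1348 \right)} + a{\left(-325,1579 \right)}\right) = \left(-1803764 - 1966022\right) \left(625 + \frac{2 \left(45 \left(-325\right) + 7245 \cdot 1579 - 247903 \left(-325\right)\right)}{-46 - 325}\right) = - 3769786 \left(625 + \frac{2 \left(-14625 + 11439855 + 80568475\right)}{-371}\right) = - 3769786 \left(625 + 2 \left(- \frac{1}{371}\right) 91993705\right) = - 3769786 \left(625 - \frac{183987410}{371}\right) = \left(-3769786\right) \left(- \frac{183755535}{371}\right) = \frac{692719043265510}{371}$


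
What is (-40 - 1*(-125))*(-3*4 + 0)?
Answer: -1020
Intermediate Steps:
(-40 - 1*(-125))*(-3*4 + 0) = (-40 + 125)*(-12 + 0) = 85*(-12) = -1020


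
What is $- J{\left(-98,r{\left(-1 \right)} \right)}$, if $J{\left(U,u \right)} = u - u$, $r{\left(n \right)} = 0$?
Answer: $0$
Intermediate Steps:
$J{\left(U,u \right)} = 0$
$- J{\left(-98,r{\left(-1 \right)} \right)} = \left(-1\right) 0 = 0$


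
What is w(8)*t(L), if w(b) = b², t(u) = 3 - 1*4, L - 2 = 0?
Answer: -64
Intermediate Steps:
L = 2 (L = 2 + 0 = 2)
t(u) = -1 (t(u) = 3 - 4 = -1)
w(8)*t(L) = 8²*(-1) = 64*(-1) = -64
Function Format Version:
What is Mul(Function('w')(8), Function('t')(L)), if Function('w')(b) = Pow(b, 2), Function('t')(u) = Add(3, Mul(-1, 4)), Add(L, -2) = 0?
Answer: -64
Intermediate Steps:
L = 2 (L = Add(2, 0) = 2)
Function('t')(u) = -1 (Function('t')(u) = Add(3, -4) = -1)
Mul(Function('w')(8), Function('t')(L)) = Mul(Pow(8, 2), -1) = Mul(64, -1) = -64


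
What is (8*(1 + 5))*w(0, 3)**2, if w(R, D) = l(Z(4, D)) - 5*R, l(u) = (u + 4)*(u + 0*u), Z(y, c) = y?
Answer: 49152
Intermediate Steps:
l(u) = u*(4 + u) (l(u) = (4 + u)*(u + 0) = (4 + u)*u = u*(4 + u))
w(R, D) = 32 - 5*R (w(R, D) = 4*(4 + 4) - 5*R = 4*8 - 5*R = 32 - 5*R)
(8*(1 + 5))*w(0, 3)**2 = (8*(1 + 5))*(32 - 5*0)**2 = (8*6)*(32 + 0)**2 = 48*32**2 = 48*1024 = 49152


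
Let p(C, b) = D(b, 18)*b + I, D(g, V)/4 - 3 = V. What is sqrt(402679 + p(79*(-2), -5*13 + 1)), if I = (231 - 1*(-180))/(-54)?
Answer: sqrt(14302634)/6 ≈ 630.31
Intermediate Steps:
D(g, V) = 12 + 4*V
I = -137/18 (I = (231 + 180)*(-1/54) = 411*(-1/54) = -137/18 ≈ -7.6111)
p(C, b) = -137/18 + 84*b (p(C, b) = (12 + 4*18)*b - 137/18 = (12 + 72)*b - 137/18 = 84*b - 137/18 = -137/18 + 84*b)
sqrt(402679 + p(79*(-2), -5*13 + 1)) = sqrt(402679 + (-137/18 + 84*(-5*13 + 1))) = sqrt(402679 + (-137/18 + 84*(-65 + 1))) = sqrt(402679 + (-137/18 + 84*(-64))) = sqrt(402679 + (-137/18 - 5376)) = sqrt(402679 - 96905/18) = sqrt(7151317/18) = sqrt(14302634)/6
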